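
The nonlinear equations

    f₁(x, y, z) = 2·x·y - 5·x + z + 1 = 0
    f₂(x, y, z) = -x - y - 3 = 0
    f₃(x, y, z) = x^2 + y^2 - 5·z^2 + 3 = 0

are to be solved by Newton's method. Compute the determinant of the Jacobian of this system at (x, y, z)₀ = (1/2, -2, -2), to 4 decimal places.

205.0000

J = [[2·y - 5, 2·x, 1], [-1, -1, 0], [2·x, 2·y, -10·z]].
At the point, J = [[-9.0000, 1.0000, 1.0000], [-1.0000, -1.0000, 0.0000], [1.0000, -4.0000, 20.0000]].
det J = 205.0000.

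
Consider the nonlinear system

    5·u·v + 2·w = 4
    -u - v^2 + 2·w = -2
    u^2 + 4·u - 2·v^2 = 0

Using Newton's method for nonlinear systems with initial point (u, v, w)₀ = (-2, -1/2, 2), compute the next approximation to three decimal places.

(-20.333, 1.750, -12.167)

At (-2, -1/2, 2): F = (5.000, 7.750, -4.500).
Jacobian J = [[5·v, 5·u, 2], [-1, -2·v, 2], [2·u + 4, -4·v, 0]].
At the point, J = [[-2.500, -10.000, 2.000], [-1.000, 1.000, 2.000], [0.000, 2.000, 0.000]] (det J = 6.000).
Solving J·Δ = −F gives Δ = (-18.333, 2.250, -14.167).
Then the next iterate is (u, v, w)₁ = (-20.333, 1.750, -12.167).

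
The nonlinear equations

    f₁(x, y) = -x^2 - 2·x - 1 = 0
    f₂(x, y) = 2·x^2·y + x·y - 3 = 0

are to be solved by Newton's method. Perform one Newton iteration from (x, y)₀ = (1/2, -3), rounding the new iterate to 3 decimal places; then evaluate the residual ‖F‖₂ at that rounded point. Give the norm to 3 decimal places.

At (1/2, -3): F = (-2.250, -6.000).
Jacobian J = [[-2·x - 2, 0], [4·x·y + y, 2·x^2 + x]].
At the point, J = [[-3.000, 0.000], [-9.000, 1.000]] (det J = -3.000).
Solving J·Δ = −F gives Δ = (-0.750, -0.750).
Then the next iterate is (x, y)₁ = (-0.250, -3.750).
Re-evaluating at (-0.250, -3.750): F = (-0.56250, -2.53125), so ‖F‖₂ = 2.593.

2.593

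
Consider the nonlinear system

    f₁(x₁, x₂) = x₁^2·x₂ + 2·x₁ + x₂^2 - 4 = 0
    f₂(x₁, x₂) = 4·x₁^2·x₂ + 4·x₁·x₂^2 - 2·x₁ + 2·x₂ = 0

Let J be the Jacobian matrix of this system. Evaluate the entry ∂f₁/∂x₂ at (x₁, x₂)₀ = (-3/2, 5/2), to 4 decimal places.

∂f₁/∂x₂ = x₁^2 + 2·x₂.
At (-3/2, 5/2) this is 7.2500.

7.2500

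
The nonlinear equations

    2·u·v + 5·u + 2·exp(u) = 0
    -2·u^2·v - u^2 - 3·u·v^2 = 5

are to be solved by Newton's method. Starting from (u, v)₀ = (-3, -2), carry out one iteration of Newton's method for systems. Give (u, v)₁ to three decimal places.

(-0.892, -2.097)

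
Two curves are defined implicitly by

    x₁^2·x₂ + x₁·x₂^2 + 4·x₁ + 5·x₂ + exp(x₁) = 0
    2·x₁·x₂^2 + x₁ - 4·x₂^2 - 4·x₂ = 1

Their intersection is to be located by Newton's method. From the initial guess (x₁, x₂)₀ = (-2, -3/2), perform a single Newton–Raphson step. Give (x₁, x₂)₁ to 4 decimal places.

(-0.2307, -1.2365)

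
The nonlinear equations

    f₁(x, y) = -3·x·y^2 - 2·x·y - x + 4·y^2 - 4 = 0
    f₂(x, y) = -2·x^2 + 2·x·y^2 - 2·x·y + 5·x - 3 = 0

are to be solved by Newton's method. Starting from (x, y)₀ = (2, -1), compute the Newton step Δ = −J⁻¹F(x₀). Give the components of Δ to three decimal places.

At (2, -1): F = (-4.000, 7.000).
Jacobian J = [[-3·y^2 - 2·y - 1, -6·x·y - 2·x + 8·y], [-4·x + 2·y^2 - 2·y + 5, 4·x·y - 2·x]].
At the point, J = [[-2.000, 0.000], [1.000, -12.000]] (det J = 24.000).
Solving J·Δ = −F gives Δ = (-2.000, 0.417).

(-2.000, 0.417)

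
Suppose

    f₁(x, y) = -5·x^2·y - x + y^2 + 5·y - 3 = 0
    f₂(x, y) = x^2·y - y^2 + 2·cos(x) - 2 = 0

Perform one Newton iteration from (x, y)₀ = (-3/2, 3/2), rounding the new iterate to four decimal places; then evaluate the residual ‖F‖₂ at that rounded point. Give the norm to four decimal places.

At (-3/2, 3/2): F = (-8.6250, -0.733526).
Jacobian J = [[-10·x·y - 1, -5·x^2 + 2·y + 5], [2·x·y - 2·sin(x), x^2 - 2·y]].
At the point, J = [[21.5000, -3.2500], [-2.505010, -0.7500]] (det J = -24.266283).
Solving J·Δ = −F gives Δ = (0.1683, -1.5403).
Then the next iterate is (x, y)₁ = (-1.3317, -0.0403).
Re-evaluating at (-1.3317, -0.0403): F = (-1.510831, -1.599444), so ‖F‖₂ = 2.2002.

2.2002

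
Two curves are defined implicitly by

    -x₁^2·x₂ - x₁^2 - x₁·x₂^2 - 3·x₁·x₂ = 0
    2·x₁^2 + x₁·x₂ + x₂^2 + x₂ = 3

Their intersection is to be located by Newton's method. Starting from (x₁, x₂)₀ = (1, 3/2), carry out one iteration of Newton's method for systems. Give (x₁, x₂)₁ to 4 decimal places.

At (1, 3/2): F = (-9.2500, 4.2500).
Jacobian J = [[-2·x₁·x₂ - 2·x₁ - x₂^2 - 3·x₂, -x₁^2 - 2·x₁·x₂ - 3·x₁], [4·x₁ + x₂, x₁ + 2·x₂ + 1]].
At the point, J = [[-11.7500, -7.0000], [5.5000, 5.0000]] (det J = -20.2500).
Solving J·Δ = −F gives Δ = (-0.8148, 0.0463).
Then the next iterate is (x₁, x₂)₁ = (0.1852, 1.5463).

(0.1852, 1.5463)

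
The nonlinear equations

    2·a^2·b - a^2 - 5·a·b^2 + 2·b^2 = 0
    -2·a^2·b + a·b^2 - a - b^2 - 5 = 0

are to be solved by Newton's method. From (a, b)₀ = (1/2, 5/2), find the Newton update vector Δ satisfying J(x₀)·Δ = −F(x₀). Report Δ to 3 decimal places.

At (1/2, 5/2): F = (-2.125, -9.875).
Jacobian J = [[4·a·b - 2·a - 5·b^2, 2·a^2 - 10·a·b + 4·b], [-4·a·b + b^2 - 1, -2·a^2 + 2·a·b - 2·b]].
At the point, J = [[-27.250, -2.000], [0.250, -3.000]] (det J = 82.250).
Solving J·Δ = −F gives Δ = (0.163, -3.278).

(0.163, -3.278)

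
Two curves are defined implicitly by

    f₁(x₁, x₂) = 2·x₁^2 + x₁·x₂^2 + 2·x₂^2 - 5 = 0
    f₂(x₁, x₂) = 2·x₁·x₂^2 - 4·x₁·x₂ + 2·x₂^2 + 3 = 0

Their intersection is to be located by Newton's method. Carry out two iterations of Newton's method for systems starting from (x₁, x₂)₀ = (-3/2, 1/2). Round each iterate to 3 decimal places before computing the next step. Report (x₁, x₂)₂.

(-1.567, -0.473)

At (-3/2, 1/2): F = (-0.375, 5.750).
Jacobian J = [[4·x₁ + x₂^2, 2·x₁·x₂ + 4·x₂], [2·x₂^2 - 4·x₂, 4·x₁·x₂ - 4·x₁ + 4·x₂]].
At the point, J = [[-5.750, 0.500], [-1.500, 5.000]] (det J = -28.000).
Solving J·Δ = −F gives Δ = (-0.170, -1.201).
Then the next iterate is (x₁, x₂)₁ = (-1.670, -0.701).
Round to (-1.670, -0.701) and repeat: F = (0.73996, -2.34116), J = [[-6.18860, -0.46266], [3.78680, 8.55868]].
Δ = (0.103, 0.228), so (x₁, x₂)₂ = (-1.567, -0.473).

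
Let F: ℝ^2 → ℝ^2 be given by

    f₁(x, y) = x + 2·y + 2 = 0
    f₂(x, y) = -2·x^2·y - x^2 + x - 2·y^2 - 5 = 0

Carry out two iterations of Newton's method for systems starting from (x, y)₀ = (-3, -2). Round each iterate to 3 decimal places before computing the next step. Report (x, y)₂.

At (-3, -2): F = (-5.000, 11.000).
Jacobian J = [[1, 2], [-4·x·y - 2·x + 1, -2·x^2 - 4·y]].
At the point, J = [[1.000, 2.000], [-17.000, -10.000]] (det J = 24.000).
Solving J·Δ = −F gives Δ = (-1.167, 3.083).
Then the next iterate is (x, y)₁ = (-4.167, 1.083).
Round to (-4.167, 1.083) and repeat: F = (-0.001, -66.48685), J = [[1.000, 2.000], [27.38544, -39.05978]].
Δ = (1.418, -0.708), so (x, y)₂ = (-2.749, 0.375).

(-2.749, 0.375)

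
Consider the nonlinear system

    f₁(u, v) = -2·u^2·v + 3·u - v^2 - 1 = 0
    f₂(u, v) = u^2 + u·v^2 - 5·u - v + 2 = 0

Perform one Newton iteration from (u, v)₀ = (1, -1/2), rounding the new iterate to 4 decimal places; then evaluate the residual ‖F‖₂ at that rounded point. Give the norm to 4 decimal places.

At (1, -1/2): F = (2.7500, -1.2500).
Jacobian J = [[-4·u·v + 3, -2·u^2 - 2·v], [2·u + v^2 - 5, 2·u·v - 1]].
At the point, J = [[5.0000, -1.0000], [-2.7500, -2.0000]] (det J = -12.7500).
Solving J·Δ = −F gives Δ = (-0.5294, 0.1029).
Then the next iterate is (u, v)₁ = (0.4706, -0.3971).
Re-evaluating at (0.4706, -0.3971): F = (0.429999, 0.339773), so ‖F‖₂ = 0.5480.

0.5480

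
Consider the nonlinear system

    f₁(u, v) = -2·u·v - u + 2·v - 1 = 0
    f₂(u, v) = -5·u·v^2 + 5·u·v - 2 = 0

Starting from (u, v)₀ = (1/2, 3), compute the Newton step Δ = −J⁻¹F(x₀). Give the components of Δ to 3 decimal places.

(0.015, -1.396)

At (1/2, 3): F = (1.500, -17.000).
Jacobian J = [[-2·v - 1, -2·u + 2], [-5·v^2 + 5·v, -10·u·v + 5·u]].
At the point, J = [[-7.000, 1.000], [-30.000, -12.500]] (det J = 117.500).
Solving J·Δ = −F gives Δ = (0.015, -1.396).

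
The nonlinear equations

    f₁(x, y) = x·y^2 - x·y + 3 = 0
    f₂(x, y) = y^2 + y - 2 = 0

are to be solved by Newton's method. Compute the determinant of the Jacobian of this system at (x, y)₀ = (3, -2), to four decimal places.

-18.0000

J = [[y^2 - y, 2·x·y - x], [0, 2·y + 1]].
At the point, J = [[6.0000, -15.0000], [0.0000, -3.0000]].
det J = -18.0000.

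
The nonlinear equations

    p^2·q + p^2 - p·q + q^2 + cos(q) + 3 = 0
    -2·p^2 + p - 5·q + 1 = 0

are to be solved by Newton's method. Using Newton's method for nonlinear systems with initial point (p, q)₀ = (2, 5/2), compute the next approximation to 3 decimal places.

(3.953, -3.734)

At (2, 5/2): F = (17.44886, -17.500).
Jacobian J = [[2·p·q + 2·p - q, p^2 - p + 2·q - sin(q)], [-4·p + 1, -5]].
At the point, J = [[11.500, 6.40153], [-7.000, -5.000]] (det J = -12.68931).
Solving J·Δ = −F gives Δ = (1.953, -6.234).
Then the next iterate is (p, q)₁ = (3.953, -3.734).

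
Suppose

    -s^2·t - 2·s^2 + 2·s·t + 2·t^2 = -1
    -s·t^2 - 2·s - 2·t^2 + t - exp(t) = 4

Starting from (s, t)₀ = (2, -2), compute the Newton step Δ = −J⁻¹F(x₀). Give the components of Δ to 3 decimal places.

(-1.665, 0.957)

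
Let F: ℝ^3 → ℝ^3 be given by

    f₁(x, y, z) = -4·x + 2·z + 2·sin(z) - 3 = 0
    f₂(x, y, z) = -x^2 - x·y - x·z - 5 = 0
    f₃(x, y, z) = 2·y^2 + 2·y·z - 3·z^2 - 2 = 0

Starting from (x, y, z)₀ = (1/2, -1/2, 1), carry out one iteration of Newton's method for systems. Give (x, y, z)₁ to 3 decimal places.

(-0.434, -7.911, 0.214)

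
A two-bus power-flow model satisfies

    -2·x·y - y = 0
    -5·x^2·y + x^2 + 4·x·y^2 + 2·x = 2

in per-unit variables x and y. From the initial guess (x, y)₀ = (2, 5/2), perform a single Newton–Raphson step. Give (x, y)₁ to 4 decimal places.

At (2, 5/2): F = (-12.5000, 6.0000).
Jacobian J = [[-2·y, -2·x - 1], [-10·x·y + 2·x + 4·y^2 + 2, -5·x^2 + 8·x·y]].
At the point, J = [[-5.0000, -5.0000], [-19.0000, 20.0000]] (det J = -195.0000).
Solving J·Δ = −F gives Δ = (-1.1282, -1.3718).
Then the next iterate is (x, y)₁ = (0.8718, 1.1282).

(0.8718, 1.1282)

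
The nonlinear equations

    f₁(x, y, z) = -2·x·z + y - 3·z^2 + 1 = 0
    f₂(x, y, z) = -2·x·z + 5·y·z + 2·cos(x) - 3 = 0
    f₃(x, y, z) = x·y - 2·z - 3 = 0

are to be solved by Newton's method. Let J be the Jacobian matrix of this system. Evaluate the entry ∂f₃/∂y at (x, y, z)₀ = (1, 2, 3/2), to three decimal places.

∂f₃/∂y = x.
At (1, 2, 3/2) this is 1.000.

1.000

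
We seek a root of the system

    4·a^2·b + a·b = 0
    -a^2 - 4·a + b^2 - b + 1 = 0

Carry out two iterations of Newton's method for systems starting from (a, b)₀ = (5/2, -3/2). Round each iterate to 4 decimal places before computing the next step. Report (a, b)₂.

(0.7195, -1.0962)

At (5/2, -3/2): F = (-41.2500, -11.5000).
Jacobian J = [[8·a·b + b, 4·a^2 + a], [-2·a - 4, 2·b - 1]].
At the point, J = [[-31.5000, 27.5000], [-9.0000, -4.0000]] (det J = 373.5000).
Solving J·Δ = −F gives Δ = (-1.2885, 0.0241).
Then the next iterate is (a, b)₁ = (1.2115, -1.4759).
Round to (1.2115, -1.4759) and repeat: F = (-10.452957, -1.659551), J = [[-15.780323, 7.082429], [-6.4230, -3.9518]].
Δ = (-0.4920, 0.3797), so (a, b)₂ = (0.7195, -1.0962).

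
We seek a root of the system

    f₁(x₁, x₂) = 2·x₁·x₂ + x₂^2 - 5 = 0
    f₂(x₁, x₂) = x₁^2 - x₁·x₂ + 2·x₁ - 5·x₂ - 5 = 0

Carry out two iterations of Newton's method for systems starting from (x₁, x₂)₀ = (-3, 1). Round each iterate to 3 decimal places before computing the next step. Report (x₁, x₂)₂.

(-3.392, -0.638)

At (-3, 1): F = (-10.000, -4.000).
Jacobian J = [[2·x₂, 2·x₁ + 2·x₂], [2·x₁ - x₂ + 2, -x₁ - 5]].
At the point, J = [[2.000, -4.000], [-5.000, -2.000]] (det J = -24.000).
Solving J·Δ = −F gives Δ = (0.167, -2.417).
Then the next iterate is (x₁, x₂)₁ = (-2.833, -1.417).
Round to (-2.833, -1.417) and repeat: F = (5.03661, 0.43053), J = [[-2.834, -8.500], [-2.249, -2.167]].
Δ = (-0.559, 0.779), so (x₁, x₂)₂ = (-3.392, -0.638).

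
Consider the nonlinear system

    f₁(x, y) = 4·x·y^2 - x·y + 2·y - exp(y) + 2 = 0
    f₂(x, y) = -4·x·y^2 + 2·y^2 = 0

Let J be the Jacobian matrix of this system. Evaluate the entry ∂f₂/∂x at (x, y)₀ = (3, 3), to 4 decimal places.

-36.0000

∂f₂/∂x = -4·y^2.
At (3, 3) this is -36.0000.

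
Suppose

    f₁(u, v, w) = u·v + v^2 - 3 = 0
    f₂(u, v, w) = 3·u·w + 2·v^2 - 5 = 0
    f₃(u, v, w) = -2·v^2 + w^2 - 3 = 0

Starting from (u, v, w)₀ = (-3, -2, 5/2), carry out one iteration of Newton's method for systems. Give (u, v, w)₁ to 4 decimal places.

(0.8174, -2.0907, 3.5951)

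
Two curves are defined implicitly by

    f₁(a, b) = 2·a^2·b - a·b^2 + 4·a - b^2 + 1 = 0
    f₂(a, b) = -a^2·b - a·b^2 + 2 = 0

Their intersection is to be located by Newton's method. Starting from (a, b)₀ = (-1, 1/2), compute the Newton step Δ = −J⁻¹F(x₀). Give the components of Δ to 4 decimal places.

(-2.3333, 3.0417)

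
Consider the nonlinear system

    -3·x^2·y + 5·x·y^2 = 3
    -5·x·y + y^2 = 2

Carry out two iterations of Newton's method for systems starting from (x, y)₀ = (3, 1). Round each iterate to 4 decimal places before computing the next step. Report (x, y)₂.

At (3, 1): F = (-15.0000, -16.0000).
Jacobian J = [[-6·x·y + 5·y^2, -3·x^2 + 10·x·y], [-5·y, -5·x + 2·y]].
At the point, J = [[-13.0000, 3.0000], [-5.0000, -13.0000]] (det J = 184.0000).
Solving J·Δ = −F gives Δ = (-1.3207, -0.7228).
Then the next iterate is (x, y)₁ = (1.6793, 0.2772).
Round to (1.6793, 0.2772) and repeat: F = (-4.699967, -4.250670), J = [[-2.408813, -3.805126], [-1.3860, -7.8421]].
Δ = (-1.5190, -0.2736), so (x, y)₂ = (0.1603, 0.0036).

(0.1603, 0.0036)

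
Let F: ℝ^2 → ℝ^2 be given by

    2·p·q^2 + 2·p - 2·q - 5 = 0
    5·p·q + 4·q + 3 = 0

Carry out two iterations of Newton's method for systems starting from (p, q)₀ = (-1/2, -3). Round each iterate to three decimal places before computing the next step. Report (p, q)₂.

At (-1/2, -3): F = (-9.000, -1.500).
Jacobian J = [[2·q^2 + 2, 4·p·q - 2], [5·q, 5·p + 4]].
At the point, J = [[20.000, 4.000], [-15.000, 1.500]] (det J = 90.000).
Solving J·Δ = −F gives Δ = (0.083, 1.833).
Then the next iterate is (p, q)₁ = (-0.417, -1.167).
Round to (-0.417, -1.167) and repeat: F = (-4.63582, 0.76519), J = [[4.72378, -0.05344], [-5.835, 1.915]].
Δ = (1.012, 2.683), so (p, q)₂ = (0.595, 1.516).

(0.595, 1.516)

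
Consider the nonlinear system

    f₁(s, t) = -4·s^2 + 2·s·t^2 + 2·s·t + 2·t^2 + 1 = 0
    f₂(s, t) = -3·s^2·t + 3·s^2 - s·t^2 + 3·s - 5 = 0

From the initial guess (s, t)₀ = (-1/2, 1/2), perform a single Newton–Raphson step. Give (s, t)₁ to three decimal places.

(-0.455, -23.273)

At (-1/2, 1/2): F = (-0.250, -6.000).
Jacobian J = [[-8·s + 2·t^2 + 2·t, 4·s·t + 2·s + 4·t], [-6·s·t + 6·s - t^2 + 3, -3·s^2 - 2·s·t]].
At the point, J = [[5.500, 0.000], [1.250, -0.250]] (det J = -1.375).
Solving J·Δ = −F gives Δ = (0.045, -23.773).
Then the next iterate is (s, t)₁ = (-0.455, -23.273).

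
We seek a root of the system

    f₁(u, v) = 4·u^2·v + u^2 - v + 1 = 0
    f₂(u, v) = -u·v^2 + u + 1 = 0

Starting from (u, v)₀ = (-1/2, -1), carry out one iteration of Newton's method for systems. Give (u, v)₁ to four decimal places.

(-0.9167, 0.0000)

At (-1/2, -1): F = (1.2500, 1.0000).
Jacobian J = [[8·u·v + 2·u, 4·u^2 - 1], [-v^2 + 1, -2·u·v]].
At the point, J = [[3.0000, 0.0000], [0.0000, -1.0000]] (det J = -3.0000).
Solving J·Δ = −F gives Δ = (-0.4167, 1.0000).
Then the next iterate is (u, v)₁ = (-0.9167, 0.0000).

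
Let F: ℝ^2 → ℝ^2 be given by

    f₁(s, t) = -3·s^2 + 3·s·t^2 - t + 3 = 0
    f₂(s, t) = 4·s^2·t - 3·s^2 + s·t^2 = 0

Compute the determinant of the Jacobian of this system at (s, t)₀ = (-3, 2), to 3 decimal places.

-242.000

J = [[-6·s + 3·t^2, 6·s·t - 1], [8·s·t - 6·s + t^2, 4·s^2 + 2·s·t]].
At the point, J = [[30.000, -37.000], [-26.000, 24.000]].
det J = -242.000.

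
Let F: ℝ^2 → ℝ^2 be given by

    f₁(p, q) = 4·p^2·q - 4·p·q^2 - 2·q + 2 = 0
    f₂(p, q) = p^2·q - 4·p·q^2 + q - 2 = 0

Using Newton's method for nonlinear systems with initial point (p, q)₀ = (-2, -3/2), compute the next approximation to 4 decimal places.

(-1.6698, -1.1048)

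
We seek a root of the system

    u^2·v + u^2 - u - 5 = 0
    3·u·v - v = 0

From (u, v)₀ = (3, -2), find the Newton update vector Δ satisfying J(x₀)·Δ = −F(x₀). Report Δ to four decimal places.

(4.0000, 5.0000)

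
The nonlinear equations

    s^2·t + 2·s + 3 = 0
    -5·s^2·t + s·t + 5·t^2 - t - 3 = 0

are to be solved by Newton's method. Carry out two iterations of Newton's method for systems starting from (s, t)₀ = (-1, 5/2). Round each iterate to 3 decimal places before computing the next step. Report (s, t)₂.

At (-1, 5/2): F = (3.500, 10.750).
Jacobian J = [[2·s·t + 2, s^2], [-10·s·t + t, -5·s^2 + s + 10·t - 1]].
At the point, J = [[-3.000, 1.000], [27.500, 18.000]] (det J = -81.500).
Solving J·Δ = −F gives Δ = (0.641, -1.577).
Then the next iterate is (s, t)₁ = (-0.359, 0.923).
Round to (-0.359, 0.923) and repeat: F = (2.40096, -0.58950), J = [[1.33729, 0.12888], [4.23657, 7.22660]].
Δ = (-1.911, 1.202), so (s, t)₂ = (-2.270, 2.125).

(-2.270, 2.125)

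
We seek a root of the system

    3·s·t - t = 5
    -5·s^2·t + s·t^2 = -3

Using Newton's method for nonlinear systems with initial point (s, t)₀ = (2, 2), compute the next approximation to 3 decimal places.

(1.213, 1.944)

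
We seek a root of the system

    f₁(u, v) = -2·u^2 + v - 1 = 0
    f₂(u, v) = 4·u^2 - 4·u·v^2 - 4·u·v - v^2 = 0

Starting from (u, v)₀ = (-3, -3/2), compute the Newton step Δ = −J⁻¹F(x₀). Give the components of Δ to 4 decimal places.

At (-3, -3/2): F = (-20.5000, 42.7500).
Jacobian J = [[-4·u, 1], [8·u - 4·v^2 - 4·v, -8·u·v - 4·u - 2·v]].
At the point, J = [[12.0000, 1.0000], [-27.0000, -21.0000]] (det J = -225.0000).
Solving J·Δ = −F gives Δ = (1.7233, -0.1800).

(1.7233, -0.1800)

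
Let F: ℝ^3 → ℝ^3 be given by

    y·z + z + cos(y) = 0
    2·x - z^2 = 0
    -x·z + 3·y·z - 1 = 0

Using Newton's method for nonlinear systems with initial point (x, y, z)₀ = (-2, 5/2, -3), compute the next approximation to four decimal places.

(-2.1388, 1.5118, -0.7871)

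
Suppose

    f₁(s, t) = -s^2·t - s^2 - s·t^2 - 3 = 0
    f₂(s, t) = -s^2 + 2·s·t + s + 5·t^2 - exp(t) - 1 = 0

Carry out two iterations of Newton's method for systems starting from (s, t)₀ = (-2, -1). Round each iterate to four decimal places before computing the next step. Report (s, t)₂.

(-2.6017, -1.0332)

At (-2, -1): F = (-1.0000, 1.632121).
Jacobian J = [[-2·s·t - 2·s - t^2, -s^2 - 2·s·t], [-2·s + 2·t + 1, 2·s + 10·t - exp(t)]].
At the point, J = [[-1.0000, -8.0000], [3.0000, -14.367879]] (det J = 38.367879).
Solving J·Δ = −F gives Δ = (-0.7148, -0.0357).
Then the next iterate is (s, t)₁ = (-2.7148, -1.0357).
Round to (-2.7148, -1.0357) and repeat: F = (0.175211, -0.453108), J = [[-1.266511, -12.993576], [4.3582, -16.141578]].
Δ = (0.1131, 0.0025), so (s, t)₂ = (-2.6017, -1.0332).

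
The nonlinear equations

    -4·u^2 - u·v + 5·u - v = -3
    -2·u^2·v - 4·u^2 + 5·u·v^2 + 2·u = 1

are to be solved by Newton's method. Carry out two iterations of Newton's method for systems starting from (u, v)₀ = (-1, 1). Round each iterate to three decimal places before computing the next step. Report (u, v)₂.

At (-1, 1): F = (-6.000, -14.000).
Jacobian J = [[-8·u - v + 5, -u - 1], [-4·u·v - 8·u + 5·v^2 + 2, -2·u^2 + 10·u·v]].
At the point, J = [[12.000, 0.000], [19.000, -12.000]] (det J = -144.000).
Solving J·Δ = −F gives Δ = (0.500, -0.375).
Then the next iterate is (u, v)₁ = (-0.500, 0.625).
Round to (-0.500, 0.625) and repeat: F = (-0.81250, -4.28906), J = [[8.375, -0.500], [9.20312, -3.625]].
Δ = (0.031, -1.104), so (u, v)₂ = (-0.469, -0.479).

(-0.469, -0.479)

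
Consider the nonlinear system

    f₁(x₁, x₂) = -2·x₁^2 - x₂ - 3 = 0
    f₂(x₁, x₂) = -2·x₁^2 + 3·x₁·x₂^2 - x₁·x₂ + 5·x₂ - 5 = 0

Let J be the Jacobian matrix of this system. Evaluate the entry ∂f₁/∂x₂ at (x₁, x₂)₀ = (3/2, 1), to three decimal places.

-1.000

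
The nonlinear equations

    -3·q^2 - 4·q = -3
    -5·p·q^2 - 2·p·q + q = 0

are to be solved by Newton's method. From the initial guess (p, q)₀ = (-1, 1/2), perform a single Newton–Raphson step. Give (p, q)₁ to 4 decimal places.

(0.3492, 0.5357)

At (-1, 1/2): F = (0.2500, 2.7500).
Jacobian J = [[0, -6·q - 4], [-5·q^2 - 2·q, -10·p·q - 2·p + 1]].
At the point, J = [[0.0000, -7.0000], [-2.2500, 8.0000]] (det J = -15.7500).
Solving J·Δ = −F gives Δ = (1.3492, 0.0357).
Then the next iterate is (p, q)₁ = (0.3492, 0.5357).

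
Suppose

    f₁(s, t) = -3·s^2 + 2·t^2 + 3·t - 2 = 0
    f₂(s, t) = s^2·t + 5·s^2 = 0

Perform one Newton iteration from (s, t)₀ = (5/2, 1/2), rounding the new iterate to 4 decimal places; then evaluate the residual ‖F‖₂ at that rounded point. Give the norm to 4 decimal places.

At (5/2, 1/2): F = (-18.7500, 34.3750).
Jacobian J = [[-6·s, 4·t + 3], [2·s·t + 10·s, s^2]].
At the point, J = [[-15.0000, 5.0000], [27.5000, 6.2500]] (det J = -231.2500).
Solving J·Δ = −F gives Δ = (-1.2500, 0.0000).
Then the next iterate is (s, t)₁ = (1.2500, 0.5000).
Re-evaluating at (1.2500, 0.5000): F = (-4.6875, 8.593750), so ‖F‖₂ = 9.7890.

9.7890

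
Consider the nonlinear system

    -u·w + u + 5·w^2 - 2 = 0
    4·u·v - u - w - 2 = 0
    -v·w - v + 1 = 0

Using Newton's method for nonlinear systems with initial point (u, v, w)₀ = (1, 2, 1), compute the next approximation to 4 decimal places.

(1.0476, 0.8333, 0.6667)

At (1, 2, 1): F = (3.0000, 4.0000, -3.0000).
Jacobian J = [[-w + 1, 0, -u + 10·w], [4·v - 1, 4·u, -1], [0, -w - 1, -v]].
At the point, J = [[0.0000, 0.0000, 9.0000], [7.0000, 4.0000, -1.0000], [0.0000, -2.0000, -2.0000]] (det J = -126.0000).
Solving J·Δ = −F gives Δ = (0.0476, -1.1667, -0.3333).
Then the next iterate is (u, v, w)₁ = (1.0476, 0.8333, 0.6667).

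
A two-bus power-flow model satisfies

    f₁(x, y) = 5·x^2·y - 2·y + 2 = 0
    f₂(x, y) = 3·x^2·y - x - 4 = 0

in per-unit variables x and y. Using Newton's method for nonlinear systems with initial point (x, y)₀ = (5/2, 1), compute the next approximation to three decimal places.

(-1.342, 3.215)

At (5/2, 1): F = (31.250, 12.250).
Jacobian J = [[10·x·y, 5·x^2 - 2], [6·x·y - 1, 3·x^2]].
At the point, J = [[25.000, 29.250], [14.000, 18.750]] (det J = 59.250).
Solving J·Δ = −F gives Δ = (-3.842, 2.215).
Then the next iterate is (x, y)₁ = (-1.342, 3.215).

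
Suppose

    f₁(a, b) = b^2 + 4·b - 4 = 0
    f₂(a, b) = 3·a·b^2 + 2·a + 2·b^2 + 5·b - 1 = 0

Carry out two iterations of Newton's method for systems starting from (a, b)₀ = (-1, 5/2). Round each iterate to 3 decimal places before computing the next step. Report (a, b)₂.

At (-1, 5/2): F = (12.250, 3.250).
Jacobian J = [[0, 2·b + 4], [3·b^2 + 2, 6·a·b + 4·b + 5]].
At the point, J = [[0.000, 9.000], [20.750, 0.000]] (det J = -186.750).
Solving J·Δ = −F gives Δ = (-0.157, -1.361).
Then the next iterate is (a, b)₁ = (-1.157, 1.139).
Round to (-1.157, 1.139) and repeat: F = (1.85332, 0.47264), J = [[0.000, 6.278], [5.89196, 1.64906]].
Δ = (0.002, -0.295), so (a, b)₂ = (-1.155, 0.844).

(-1.155, 0.844)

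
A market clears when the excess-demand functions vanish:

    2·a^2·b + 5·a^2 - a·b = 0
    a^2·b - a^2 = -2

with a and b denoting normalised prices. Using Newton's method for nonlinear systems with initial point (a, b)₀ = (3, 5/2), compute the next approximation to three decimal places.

(1.667, 2.111)

At (3, 5/2): F = (82.500, 15.500).
Jacobian J = [[4·a·b + 10·a - b, 2·a^2 - a], [2·a·b - 2·a, a^2]].
At the point, J = [[57.500, 15.000], [9.000, 9.000]] (det J = 382.500).
Solving J·Δ = −F gives Δ = (-1.333, -0.389).
Then the next iterate is (a, b)₁ = (1.667, 2.111).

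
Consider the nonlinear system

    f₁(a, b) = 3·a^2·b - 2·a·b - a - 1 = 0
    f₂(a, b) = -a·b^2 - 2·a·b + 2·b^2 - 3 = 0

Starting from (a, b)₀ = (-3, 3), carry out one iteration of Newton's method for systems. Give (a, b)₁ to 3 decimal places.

At (-3, 3): F = (101.000, 60.000).
Jacobian J = [[6·a·b - 2·b - 1, 3·a^2 - 2·a], [-b^2 - 2·b, -2·a·b - 2·a + 4·b]].
At the point, J = [[-61.000, 33.000], [-15.000, 36.000]] (det J = -1701.000).
Solving J·Δ = −F gives Δ = (0.974, -1.261).
Then the next iterate is (a, b)₁ = (-2.026, 1.739).

(-2.026, 1.739)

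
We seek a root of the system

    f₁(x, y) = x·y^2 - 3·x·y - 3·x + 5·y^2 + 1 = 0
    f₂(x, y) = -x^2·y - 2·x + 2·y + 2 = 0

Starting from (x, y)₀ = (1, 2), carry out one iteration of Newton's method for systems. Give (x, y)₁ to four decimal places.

At (1, 2): F = (16.0000, 2.0000).
Jacobian J = [[y^2 - 3·y - 3, 2·x·y - 3·x + 10·y], [-2·x·y - 2, -x^2 + 2]].
At the point, J = [[-5.0000, 21.0000], [-6.0000, 1.0000]] (det J = 121.0000).
Solving J·Δ = −F gives Δ = (0.2149, -0.7107).
Then the next iterate is (x, y)₁ = (1.2149, 1.2893).

(1.2149, 1.2893)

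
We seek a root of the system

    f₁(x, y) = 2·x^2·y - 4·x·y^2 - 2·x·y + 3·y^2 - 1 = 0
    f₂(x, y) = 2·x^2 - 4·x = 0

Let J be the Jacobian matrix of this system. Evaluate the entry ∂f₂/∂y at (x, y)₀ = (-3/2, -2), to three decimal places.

∂f₂/∂y = 0.
At (-3/2, -2) this is 0.000.

0.000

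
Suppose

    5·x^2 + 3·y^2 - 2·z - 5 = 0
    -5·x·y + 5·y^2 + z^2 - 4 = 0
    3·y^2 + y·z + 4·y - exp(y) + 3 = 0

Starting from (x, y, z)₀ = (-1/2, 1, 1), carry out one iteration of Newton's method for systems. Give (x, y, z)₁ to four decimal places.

At (-1/2, 1, 1): F = (-2.7500, 4.5000, 8.281718).
Jacobian J = [[10·x, 6·y, -2], [-5·y, -5·x + 10·y, 2·z], [0, 6·y + z - exp(y) + 4, y]].
At the point, J = [[-5.0000, 6.0000, -2.0000], [-5.0000, 12.5000, 2.0000], [0.0000, 8.281718, 1.0000]] (det J = 133.134363).
Solving J·Δ = −F gives Δ = (-1.6229, -0.9718, -0.2333).
Then the next iterate is (x, y, z)₁ = (-2.1229, 0.0282, 0.7667).

(-2.1229, 0.0282, 0.7667)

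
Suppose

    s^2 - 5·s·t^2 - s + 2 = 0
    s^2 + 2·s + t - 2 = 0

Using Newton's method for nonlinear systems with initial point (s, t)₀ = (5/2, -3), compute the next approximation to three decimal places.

(1.483, -2.133)

At (5/2, -3): F = (-106.750, 6.250).
Jacobian J = [[2·s - 5·t^2 - 1, -10·s·t], [2·s + 2, 1]].
At the point, J = [[-41.000, 75.000], [7.000, 1.000]] (det J = -566.000).
Solving J·Δ = −F gives Δ = (-1.017, 0.867).
Then the next iterate is (s, t)₁ = (1.483, -2.133).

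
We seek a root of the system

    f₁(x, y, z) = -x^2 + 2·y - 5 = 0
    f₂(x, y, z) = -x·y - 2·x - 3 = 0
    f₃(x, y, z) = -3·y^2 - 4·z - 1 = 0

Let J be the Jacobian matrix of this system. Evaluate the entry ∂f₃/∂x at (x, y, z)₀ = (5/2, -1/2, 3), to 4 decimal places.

∂f₃/∂x = 0.
At (5/2, -1/2, 3) this is 0.0000.

0.0000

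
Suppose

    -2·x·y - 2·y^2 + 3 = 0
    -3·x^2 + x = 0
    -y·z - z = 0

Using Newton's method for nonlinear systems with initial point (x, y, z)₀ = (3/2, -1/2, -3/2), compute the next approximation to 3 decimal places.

(0.844, 2.844, 10.031)

At (3/2, -1/2, -3/2): F = (4.000, -5.250, 0.750).
Jacobian J = [[-2·y, -2·x - 4·y, 0], [-6·x + 1, 0, 0], [0, -z, -y - 1]].
At the point, J = [[1.000, -1.000, 0.000], [-8.000, 0.000, 0.000], [0.000, 1.500, -0.500]] (det J = 4.000).
Solving J·Δ = −F gives Δ = (-0.656, 3.344, 11.531).
Then the next iterate is (x, y, z)₁ = (0.844, 2.844, 10.031).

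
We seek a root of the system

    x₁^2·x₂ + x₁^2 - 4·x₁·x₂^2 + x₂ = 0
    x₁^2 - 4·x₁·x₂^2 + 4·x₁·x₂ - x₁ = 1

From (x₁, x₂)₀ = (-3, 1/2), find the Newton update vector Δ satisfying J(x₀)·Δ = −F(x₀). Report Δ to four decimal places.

At (-3, 1/2): F = (17.0000, 8.0000).
Jacobian J = [[2·x₁·x₂ + 2·x₁ - 4·x₂^2, x₁^2 - 8·x₁·x₂ + 1], [2·x₁ - 4·x₂^2 + 4·x₂ - 1, -8·x₁·x₂ + 4·x₁]].
At the point, J = [[-10.0000, 22.0000], [-6.0000, 0.0000]] (det J = 132.0000).
Solving J·Δ = −F gives Δ = (1.3333, -0.1667).

(1.3333, -0.1667)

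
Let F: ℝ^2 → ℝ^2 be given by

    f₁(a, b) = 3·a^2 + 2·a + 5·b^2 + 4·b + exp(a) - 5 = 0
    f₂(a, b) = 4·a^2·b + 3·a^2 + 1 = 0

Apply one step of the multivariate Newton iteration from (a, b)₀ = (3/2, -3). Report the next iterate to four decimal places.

(1.2860, -1.5031)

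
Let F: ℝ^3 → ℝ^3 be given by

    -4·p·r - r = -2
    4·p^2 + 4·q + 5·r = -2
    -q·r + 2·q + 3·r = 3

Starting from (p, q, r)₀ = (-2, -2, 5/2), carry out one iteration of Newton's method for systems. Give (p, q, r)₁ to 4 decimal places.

At (-2, -2, 5/2): F = (19.5000, 22.5000, 5.5000).
Jacobian J = [[-4·r, 0, -4·p - 1], [8·p, 4, 5], [0, -r + 2, -q + 3]].
At the point, J = [[-10.0000, 0.0000, 7.0000], [-16.0000, 4.0000, 5.0000], [0.0000, -0.5000, 5.0000]] (det J = -169.0000).
Solving J·Δ = −F gives Δ = (1.2189, 0.5562, -1.0444).
Then the next iterate is (p, q, r)₁ = (-0.7811, -1.4438, 1.4556).

(-0.7811, -1.4438, 1.4556)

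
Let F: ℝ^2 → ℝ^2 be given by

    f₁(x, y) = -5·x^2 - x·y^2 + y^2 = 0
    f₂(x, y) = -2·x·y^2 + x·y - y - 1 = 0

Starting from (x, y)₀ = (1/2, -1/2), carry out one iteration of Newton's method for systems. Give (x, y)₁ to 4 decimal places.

(0.1600, 0.8200)

At (1/2, -1/2): F = (-1.1250, -1.0000).
Jacobian J = [[-10·x - y^2, -2·x·y + 2·y], [-2·y^2 + y, -4·x·y + x - 1]].
At the point, J = [[-5.2500, -0.5000], [-1.0000, 0.5000]] (det J = -3.1250).
Solving J·Δ = −F gives Δ = (-0.3400, 1.3200).
Then the next iterate is (x, y)₁ = (0.1600, 0.8200).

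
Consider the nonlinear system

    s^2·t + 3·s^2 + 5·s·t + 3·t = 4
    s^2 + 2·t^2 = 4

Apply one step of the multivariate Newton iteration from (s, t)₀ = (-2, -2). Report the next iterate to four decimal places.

(-1.1200, -1.4400)

At (-2, -2): F = (14.0000, 8.0000).
Jacobian J = [[2·s·t + 6·s + 5·t, s^2 + 5·s + 3], [2·s, 4·t]].
At the point, J = [[-14.0000, -3.0000], [-4.0000, -8.0000]] (det J = 100.0000).
Solving J·Δ = −F gives Δ = (0.8800, 0.5600).
Then the next iterate is (s, t)₁ = (-1.1200, -1.4400).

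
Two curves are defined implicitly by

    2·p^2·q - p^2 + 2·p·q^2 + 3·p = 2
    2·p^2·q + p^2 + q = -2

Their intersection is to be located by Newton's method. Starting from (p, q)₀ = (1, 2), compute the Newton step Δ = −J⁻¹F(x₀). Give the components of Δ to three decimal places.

(-1.102, 0.673)

At (1, 2): F = (12.000, 9.000).
Jacobian J = [[4·p·q - 2·p + 2·q^2 + 3, 2·p^2 + 4·p·q], [4·p·q + 2·p, 2·p^2 + 1]].
At the point, J = [[17.000, 10.000], [10.000, 3.000]] (det J = -49.000).
Solving J·Δ = −F gives Δ = (-1.102, 0.673).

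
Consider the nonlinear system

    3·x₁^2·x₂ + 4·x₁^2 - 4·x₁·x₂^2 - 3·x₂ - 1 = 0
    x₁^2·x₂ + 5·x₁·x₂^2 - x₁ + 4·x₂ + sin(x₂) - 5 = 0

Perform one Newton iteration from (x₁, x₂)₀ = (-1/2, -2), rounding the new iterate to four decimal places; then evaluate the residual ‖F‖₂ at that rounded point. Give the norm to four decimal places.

527.6394

At (-1/2, -2): F = (12.5000, -23.909297).
Jacobian J = [[6·x₁·x₂ + 8·x₁ - 4·x₂^2, 3·x₁^2 - 8·x₁·x₂ - 3], [2·x₁·x₂ + 5·x₂^2 - 1, x₁^2 + 10·x₁·x₂ + cos(x₂) + 4]].
At the point, J = [[-14.0000, -10.2500], [21.0000, 13.833853]] (det J = 21.576056).
Solving J·Δ = −F gives Δ = (3.3439, -3.3477).
Then the next iterate is (x₁, x₂)₁ = (2.8439, -5.3477).
Re-evaluating at (2.8439, -5.3477): F = (-407.676907, 334.967007), so ‖F‖₂ = 527.6394.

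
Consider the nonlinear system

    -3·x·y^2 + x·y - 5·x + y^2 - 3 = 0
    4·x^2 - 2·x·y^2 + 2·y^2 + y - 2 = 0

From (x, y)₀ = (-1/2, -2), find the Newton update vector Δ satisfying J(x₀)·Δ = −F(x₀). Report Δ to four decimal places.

(0.2530, 0.5422)

At (-1/2, -2): F = (10.5000, 9.0000).
Jacobian J = [[-3·y^2 + y - 5, -6·x·y + x + 2·y], [8·x - 2·y^2, -4·x·y + 4·y + 1]].
At the point, J = [[-19.0000, -10.5000], [-12.0000, -11.0000]] (det J = 83.0000).
Solving J·Δ = −F gives Δ = (0.2530, 0.5422).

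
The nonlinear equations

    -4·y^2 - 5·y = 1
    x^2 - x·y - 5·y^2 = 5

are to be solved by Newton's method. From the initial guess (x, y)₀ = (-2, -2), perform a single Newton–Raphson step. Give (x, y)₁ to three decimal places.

(-7.500, -1.364)

At (-2, -2): F = (-7.000, -25.000).
Jacobian J = [[0, -8·y - 5], [2·x - y, -x - 10·y]].
At the point, J = [[0.000, 11.000], [-2.000, 22.000]] (det J = 22.000).
Solving J·Δ = −F gives Δ = (-5.500, 0.636).
Then the next iterate is (x, y)₁ = (-7.500, -1.364).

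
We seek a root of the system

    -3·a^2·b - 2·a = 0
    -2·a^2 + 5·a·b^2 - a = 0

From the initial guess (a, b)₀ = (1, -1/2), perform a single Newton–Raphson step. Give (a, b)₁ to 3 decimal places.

(0.831, -0.723)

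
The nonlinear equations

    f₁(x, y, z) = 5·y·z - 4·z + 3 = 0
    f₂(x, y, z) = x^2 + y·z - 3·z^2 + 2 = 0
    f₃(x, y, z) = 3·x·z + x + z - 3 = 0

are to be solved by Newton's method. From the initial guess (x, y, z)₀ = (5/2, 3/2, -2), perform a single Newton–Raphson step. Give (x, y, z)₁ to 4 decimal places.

(0.8716, 1.4853, -0.8991)

At (5/2, 3/2, -2): F = (-4.0000, -6.7500, -17.5000).
Jacobian J = [[0, 5·z, 5·y - 4], [2·x, z, y - 6·z], [3·z + 1, 0, 3·x + 1]].
At the point, J = [[0.0000, -10.0000, 3.5000], [5.0000, -2.0000, 13.5000], [-5.0000, 0.0000, 8.5000]] (det J = 1065.0000).
Solving J·Δ = −F gives Δ = (-1.6284, -0.0147, 1.1009).
Then the next iterate is (x, y, z)₁ = (0.8716, 1.4853, -0.8991).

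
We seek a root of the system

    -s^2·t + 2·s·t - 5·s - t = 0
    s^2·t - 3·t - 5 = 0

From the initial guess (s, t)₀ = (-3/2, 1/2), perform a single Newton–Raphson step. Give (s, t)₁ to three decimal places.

(-6.417, 3.167)

At (-3/2, 1/2): F = (4.375, -5.375).
Jacobian J = [[-2·s·t + 2·t - 5, -s^2 + 2·s - 1], [2·s·t, s^2 - 3]].
At the point, J = [[-2.500, -6.250], [-1.500, -0.750]] (det J = -7.500).
Solving J·Δ = −F gives Δ = (-4.917, 2.667).
Then the next iterate is (s, t)₁ = (-6.417, 3.167).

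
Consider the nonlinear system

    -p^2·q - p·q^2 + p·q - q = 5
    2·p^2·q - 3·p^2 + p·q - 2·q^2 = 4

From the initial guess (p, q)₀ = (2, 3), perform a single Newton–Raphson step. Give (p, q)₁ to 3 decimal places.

(1.985, 0.885)

At (2, 3): F = (-32.000, -4.000).
Jacobian J = [[-2·p·q - q^2 + q, -p^2 - 2·p·q + p - 1], [4·p·q - 6·p + q, 2·p^2 + p - 4·q]].
At the point, J = [[-18.000, -15.000], [15.000, -2.000]] (det J = 261.000).
Solving J·Δ = −F gives Δ = (-0.015, -2.115).
Then the next iterate is (p, q)₁ = (1.985, 0.885).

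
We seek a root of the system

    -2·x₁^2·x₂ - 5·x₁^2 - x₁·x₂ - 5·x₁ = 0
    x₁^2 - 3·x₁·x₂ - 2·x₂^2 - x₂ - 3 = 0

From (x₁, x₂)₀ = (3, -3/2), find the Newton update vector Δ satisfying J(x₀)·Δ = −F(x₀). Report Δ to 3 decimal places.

(-1.630, -0.154)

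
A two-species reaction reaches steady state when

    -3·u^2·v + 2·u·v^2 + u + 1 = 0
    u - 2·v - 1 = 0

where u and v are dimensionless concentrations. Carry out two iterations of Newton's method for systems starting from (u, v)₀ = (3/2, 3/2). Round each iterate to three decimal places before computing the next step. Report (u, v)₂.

(7.185, 3.092)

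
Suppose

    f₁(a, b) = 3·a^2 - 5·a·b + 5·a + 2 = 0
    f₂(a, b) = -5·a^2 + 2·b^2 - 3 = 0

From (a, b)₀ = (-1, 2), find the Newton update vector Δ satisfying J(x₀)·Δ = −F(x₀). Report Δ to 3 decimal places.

At (-1, 2): F = (10.000, 0.000).
Jacobian J = [[6·a - 5·b + 5, -5·a], [-10·a, 4·b]].
At the point, J = [[-11.000, 5.000], [10.000, 8.000]] (det J = -138.000).
Solving J·Δ = −F gives Δ = (0.580, -0.725).

(0.580, -0.725)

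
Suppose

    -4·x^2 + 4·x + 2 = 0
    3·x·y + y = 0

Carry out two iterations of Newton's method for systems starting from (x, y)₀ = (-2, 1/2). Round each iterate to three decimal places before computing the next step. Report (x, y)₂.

At (-2, 1/2): F = (-22.000, -2.500).
Jacobian J = [[-8·x + 4, 0], [3·y, 3·x + 1]].
At the point, J = [[20.000, 0.000], [1.500, -5.000]] (det J = -100.000).
Solving J·Δ = −F gives Δ = (1.100, -0.170).
Then the next iterate is (x, y)₁ = (-0.900, 0.330).
Round to (-0.900, 0.330) and repeat: F = (-4.840, -0.561), J = [[11.200, 0.000], [0.990, -1.700]].
Δ = (0.432, -0.078), so (x, y)₂ = (-0.468, 0.252).

(-0.468, 0.252)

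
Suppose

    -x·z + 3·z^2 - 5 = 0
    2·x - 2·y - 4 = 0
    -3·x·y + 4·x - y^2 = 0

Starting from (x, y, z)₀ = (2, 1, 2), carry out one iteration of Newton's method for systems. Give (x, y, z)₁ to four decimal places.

(3.2857, 1.2857, 1.9571)

At (2, 1, 2): F = (3.0000, -2.0000, 1.0000).
Jacobian J = [[-z, 0, -x + 6·z], [2, -2, 0], [-3·y + 4, -3·x - 2·y, 0]].
At the point, J = [[-2.0000, 0.0000, 10.0000], [2.0000, -2.0000, 0.0000], [1.0000, -8.0000, 0.0000]] (det J = -140.0000).
Solving J·Δ = −F gives Δ = (1.2857, 0.2857, -0.0429).
Then the next iterate is (x, y, z)₁ = (3.2857, 1.2857, 1.9571).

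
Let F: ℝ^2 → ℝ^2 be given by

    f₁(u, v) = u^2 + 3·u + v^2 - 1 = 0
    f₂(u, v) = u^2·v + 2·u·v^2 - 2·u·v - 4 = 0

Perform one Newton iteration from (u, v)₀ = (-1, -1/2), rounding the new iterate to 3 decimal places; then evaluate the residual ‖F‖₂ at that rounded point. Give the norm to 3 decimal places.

At (-1, -1/2): F = (-2.750, -6.000).
Jacobian J = [[2·u + 3, 2·v], [2·u·v + 2·v^2 - 2·v, u^2 + 4·u·v - 2·u]].
At the point, J = [[1.000, -1.000], [2.500, 5.000]] (det J = 7.500).
Solving J·Δ = −F gives Δ = (2.633, -0.117).
Then the next iterate is (u, v)₁ = (1.633, -0.617).
Re-evaluating at (1.633, -0.617): F = (6.94638, -2.38689), so ‖F‖₂ = 7.345.

7.345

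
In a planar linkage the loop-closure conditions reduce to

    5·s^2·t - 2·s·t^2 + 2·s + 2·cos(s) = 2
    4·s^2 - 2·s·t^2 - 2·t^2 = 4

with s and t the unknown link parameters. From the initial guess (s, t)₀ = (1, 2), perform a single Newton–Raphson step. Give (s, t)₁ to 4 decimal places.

At (1, 2): F = (3.080605, -16.0000).
Jacobian J = [[10·s·t - 2·t^2 - 2·sin(s) + 2, 5·s^2 - 4·s·t], [8·s - 2·t^2, -4·s·t - 4·t]].
At the point, J = [[12.317058, -3.0000], [0.0000, -16.0000]] (det J = -197.072928).
Solving J·Δ = −F gives Δ = (-0.4937, -1.0000).
Then the next iterate is (s, t)₁ = (0.5063, 1.0000).

(0.5063, 1.0000)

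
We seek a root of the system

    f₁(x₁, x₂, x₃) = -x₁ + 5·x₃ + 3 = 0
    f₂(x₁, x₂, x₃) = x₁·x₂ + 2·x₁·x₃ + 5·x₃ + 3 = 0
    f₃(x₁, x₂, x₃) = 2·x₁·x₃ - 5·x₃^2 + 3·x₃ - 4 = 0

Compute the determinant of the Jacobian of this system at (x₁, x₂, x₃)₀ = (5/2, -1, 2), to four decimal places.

J = [[-1, 0, 5], [x₂ + 2·x₃, x₁, 2·x₁ + 5], [2·x₃, 0, 2·x₁ - 10·x₃ + 3]].
At the point, J = [[-1.0000, 0.0000, 5.0000], [3.0000, 2.5000, 10.0000], [4.0000, 0.0000, -12.0000]].
det J = -20.0000.

-20.0000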